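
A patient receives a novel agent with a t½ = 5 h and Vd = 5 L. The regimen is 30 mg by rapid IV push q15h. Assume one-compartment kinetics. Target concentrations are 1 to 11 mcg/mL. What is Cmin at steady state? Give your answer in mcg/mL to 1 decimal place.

0.9 mcg/mL

The dosing interval is 3 half-lives, so f = 2^(−3) = 0.125.
Accumulation ratio R = 1/(1 − f) = 1/0.875 = 8/7.
Single-dose peak C₀ = D/Vd = 30/5 = 6 mcg/mL.
Steady-state peak Cmax,ss = C₀·R = 6 × 8/7 ≈ 6.857 mcg/mL.
Steady-state trough Cmin,ss = Cmax,ss·f ≈ 6.857 × 0.125 ≈ 0.857 mcg/mL.
Trough 0.9 mcg/mL vs MEC 1 mcg/mL: subtherapeutic.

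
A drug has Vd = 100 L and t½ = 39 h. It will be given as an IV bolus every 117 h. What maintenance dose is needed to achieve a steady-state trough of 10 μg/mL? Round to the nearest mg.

τ/t½ = 117/39 ≈ 3, so f = (1/2)^(117/39) ≈ 0.125000.
Cmin,ss = (D/Vd)·f/(1−f), so D = Cmin,ss·Vd·(1−f)/f.
D = 10 × 100 × (1−f)/f ≈ 10 × 100 × 7.00000 ≈ 7000.00 mg.

7000 mg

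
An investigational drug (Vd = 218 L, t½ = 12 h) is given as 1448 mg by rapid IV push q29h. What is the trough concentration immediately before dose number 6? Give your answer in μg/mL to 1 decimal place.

f = (1/2)^(τ/t½) = (1/2)^(29/12) ≈ 0.1873.
C₀ = D/Vd = 1448/218 ≈ 6.642 μg/mL.
Before the 6th dose, 5 doses have been given. Superposition: Cmin = C₀·(f + f² + … + f^5).
≈ 6.642 × (0.1873 + 0.0351 + 0.0066 + 0.0012 + 0.0002) ≈ 6.642 × 0.2304 ≈ 1.530 μg/mL.

1.5 μg/mL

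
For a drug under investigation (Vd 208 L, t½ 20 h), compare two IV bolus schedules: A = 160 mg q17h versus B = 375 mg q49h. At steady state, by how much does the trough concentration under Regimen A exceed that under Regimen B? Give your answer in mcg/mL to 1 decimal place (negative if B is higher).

0.6 mcg/mL

Regimen A: f = (1/2)^(17/20) ≈ 0.5548; Cmin,ss = (160/208)·f/(1−f) ≈ 0.959 mcg/mL.
Regimen B: f = (1/2)^(49/20) ≈ 0.1830; Cmin,ss = (375/208)·f/(1−f) ≈ 0.404 mcg/mL.
Difference ≈ 0.959 − 0.404 ≈ 0.555 mcg/mL.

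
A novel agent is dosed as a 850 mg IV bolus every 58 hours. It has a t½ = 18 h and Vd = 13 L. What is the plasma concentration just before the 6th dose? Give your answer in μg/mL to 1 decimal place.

f = (1/2)^(τ/t½) = (1/2)^(58/18) ≈ 0.1072.
C₀ = D/Vd = 850/13 ≈ 65.385 μg/mL.
Before the 6th dose, 5 doses have been given. Superposition: Cmin = C₀·(f + f² + … + f^5).
≈ 65.385 × (0.1072 + 0.0115 + 0.0012 + 0.0001 + 0.0000) ≈ 65.385 × 0.1200 ≈ 7.846 μg/mL.

7.8 μg/mL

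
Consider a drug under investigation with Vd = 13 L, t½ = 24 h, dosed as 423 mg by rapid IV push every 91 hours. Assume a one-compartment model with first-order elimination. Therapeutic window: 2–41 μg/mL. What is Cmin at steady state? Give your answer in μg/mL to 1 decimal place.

2.5 μg/mL

Over one 91-h interval, 91/24 ≈ 3.7917 half-lives elapse, leaving f ≈ 0.0722 of each dose.
Accumulation ratio R = 1/(1 − f) ≈ 1/0.9278 ≈ 1.0778.
Single-dose peak C₀ = D/Vd = 423/13 ≈ 32.538 μg/mL.
Cmax,ss = C₀/(1 − f) ≈ 32.538/0.9278 ≈ 35.070 μg/mL.
One interval later, Cmin,ss = Cmax,ss·e^(−kτ) ≈ 35.070 × 0.0722 ≈ 2.532 μg/mL.
Trough 2.5 μg/mL vs MEC 2 μg/mL: adequate.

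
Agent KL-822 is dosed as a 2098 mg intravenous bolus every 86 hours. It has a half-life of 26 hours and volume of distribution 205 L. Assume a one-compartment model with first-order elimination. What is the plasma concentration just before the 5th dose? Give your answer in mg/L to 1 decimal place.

1.1 mg/L

f = (1/2)^(τ/t½) = (1/2)^(86/26) ≈ 0.1010.
C₀ = D/Vd = 2098/205 ≈ 10.234 mg/L.
Before the 5th dose, 4 doses have been given. Superposition: Cmin = C₀·(f + f² + … + f^4).
≈ 10.234 × (0.1010 + 0.0102 + 0.0010 + 0.0001) ≈ 10.234 × 0.1123 ≈ 1.149 mg/L.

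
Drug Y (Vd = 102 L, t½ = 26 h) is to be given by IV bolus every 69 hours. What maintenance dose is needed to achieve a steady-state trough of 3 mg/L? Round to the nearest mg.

1620 mg

τ/t½ = 69/26 ≈ 2.6538, so f = (1/2)^(69/26) ≈ 0.158896.
Cmin,ss = (D/Vd)·f/(1−f), so D = Cmin,ss·Vd·(1−f)/f.
D = 3 × 102 × (1−f)/f ≈ 3 × 102 × 5.29342 ≈ 1619.79 mg.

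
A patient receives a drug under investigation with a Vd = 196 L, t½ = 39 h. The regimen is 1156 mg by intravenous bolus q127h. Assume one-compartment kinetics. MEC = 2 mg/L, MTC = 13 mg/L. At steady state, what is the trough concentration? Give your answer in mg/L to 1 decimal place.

Over one 127-h interval, 127/39 ≈ 3.2564 half-lives elapse, leaving f ≈ 0.1046 of each dose.
Each bolus raises the concentration by D/Vd = 1156/196 ≈ 5.898 mg/L.
Steady-state trough Cmin,ss = C₀·f/(1−f) ≈ 5.898 × 0.1046/0.8954 ≈ 0.689 mg/L.
Trough 0.7 mg/L vs MEC 2 mg/L: subtherapeutic.

0.7 mg/L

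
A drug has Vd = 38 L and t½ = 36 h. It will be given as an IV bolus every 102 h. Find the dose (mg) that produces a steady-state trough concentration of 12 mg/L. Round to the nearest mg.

2794 mg

τ/t½ = 102/36 ≈ 2.8333, so f = (1/2)^(102/36) ≈ 0.140308.
Cmin,ss = (D/Vd)·f/(1−f), so D = Cmin,ss·Vd·(1−f)/f.
D = 12 × 38 × (1−f)/f ≈ 12 × 38 × 6.12718 ≈ 2793.99 mg.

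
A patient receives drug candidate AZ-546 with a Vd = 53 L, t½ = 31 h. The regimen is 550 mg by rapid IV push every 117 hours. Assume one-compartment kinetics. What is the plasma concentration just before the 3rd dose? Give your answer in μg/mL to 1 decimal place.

f = (1/2)^(τ/t½) = (1/2)^(117/31) ≈ 0.0731.
C₀ = D/Vd = 550/53 ≈ 10.377 μg/mL.
Before the 3rd dose, 2 doses have been given. Superposition: Cmin = C₀·(f + f²).
≈ 10.377 × (0.0731 + 0.0053) ≈ 10.377 × 0.0784 ≈ 0.814 μg/mL.

0.8 μg/mL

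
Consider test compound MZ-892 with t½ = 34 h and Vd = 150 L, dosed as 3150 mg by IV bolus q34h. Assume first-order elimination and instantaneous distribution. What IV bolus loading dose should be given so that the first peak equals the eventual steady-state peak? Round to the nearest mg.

6300 mg

f = (1/2)^(34/34) ≈ 0.500000; accumulation ratio R = 1/(1−f) ≈ 2.00000.
Loading dose to hit Cmax,ss on first dose: D_load = D_maint·R ≈ 3150 × 2.00000 ≈ 6300.00 mg.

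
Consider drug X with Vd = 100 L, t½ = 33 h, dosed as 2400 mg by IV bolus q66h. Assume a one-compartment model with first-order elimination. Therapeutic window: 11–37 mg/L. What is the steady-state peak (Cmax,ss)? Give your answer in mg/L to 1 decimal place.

32.0 mg/L

The dosing interval is 2 half-lives, so f = 2^(−2) = 0.25.
At steady state, R = 1/(1 − 0.25) = 4/3.
Single-dose peak C₀ = D/Vd = 2400/100 = 24 mg/L.
Steady-state peak Cmax,ss = C₀·R = 24 × 4/3 ≈ 32.000 mg/L.
Peak 32.0 mg/L vs MTC 37 mg/L: below toxic threshold.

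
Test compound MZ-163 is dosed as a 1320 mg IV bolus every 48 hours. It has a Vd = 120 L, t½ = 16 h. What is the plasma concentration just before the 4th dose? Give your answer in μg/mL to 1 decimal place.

f = (1/2)^(τ/t½) = (1/2)^(48/16) ≈ 0.1250.
C₀ = D/Vd = 1320/120 ≈ 11.000 μg/mL.
Before the 4th dose, 3 doses have been given. Superposition: Cmin = C₀·(f + f² + … + f^3).
≈ 11.000 × (0.1250 + 0.0156 + 0.0020) ≈ 11.000 × 0.1426 ≈ 1.569 μg/mL.

1.6 μg/mL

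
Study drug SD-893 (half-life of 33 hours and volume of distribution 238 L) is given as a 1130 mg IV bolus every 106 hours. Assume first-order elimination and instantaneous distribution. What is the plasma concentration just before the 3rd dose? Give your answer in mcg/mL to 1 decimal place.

f = (1/2)^(τ/t½) = (1/2)^(106/33) ≈ 0.1079.
C₀ = D/Vd = 1130/238 ≈ 4.748 mcg/mL.
Before the 3rd dose, 2 doses have been given. Superposition: Cmin = C₀·(f + f²).
≈ 4.748 × (0.1079 + 0.0116) ≈ 4.748 × 0.1195 ≈ 0.567 mcg/mL.

0.6 mcg/mL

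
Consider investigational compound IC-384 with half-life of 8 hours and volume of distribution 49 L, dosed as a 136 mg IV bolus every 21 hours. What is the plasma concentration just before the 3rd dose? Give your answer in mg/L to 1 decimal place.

f = (1/2)^(τ/t½) = (1/2)^(21/8) ≈ 0.1621.
C₀ = D/Vd = 136/49 ≈ 2.776 mg/L.
Before the 3rd dose, 2 doses have been given. Superposition: Cmin = C₀·(f + f²).
≈ 2.776 × (0.1621 + 0.0263) ≈ 2.776 × 0.1884 ≈ 0.523 mg/L.

0.5 mg/L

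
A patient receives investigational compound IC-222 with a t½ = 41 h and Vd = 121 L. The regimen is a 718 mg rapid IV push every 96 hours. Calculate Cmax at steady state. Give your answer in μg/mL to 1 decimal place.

τ/t½ = 96/41 ≈ 2.3415, so fraction remaining f = (1/2)^(96/41) ≈ 0.1973.
Accumulation ratio R = 1/(1 − f) ≈ 1/0.8027 ≈ 1.2458.
Single-dose peak C₀ = D/Vd = 718/121 ≈ 5.934 μg/mL.
Steady-state peak Cmax,ss = C₀·R ≈ 5.934 × 1.2458 ≈ 7.393 μg/mL.

7.4 μg/mL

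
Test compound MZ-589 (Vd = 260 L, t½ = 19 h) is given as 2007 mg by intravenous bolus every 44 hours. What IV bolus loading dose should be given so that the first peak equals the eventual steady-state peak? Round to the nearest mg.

2511 mg

f = (1/2)^(44/19) ≈ 0.200853; accumulation ratio R = 1/(1−f) ≈ 1.25133.
Loading dose to hit Cmax,ss on first dose: D_load = D_maint·R ≈ 2007 × 1.25133 ≈ 2511.42 mg.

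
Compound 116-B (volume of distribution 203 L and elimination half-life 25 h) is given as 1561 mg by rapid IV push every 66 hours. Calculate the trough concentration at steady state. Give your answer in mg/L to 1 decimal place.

1.5 mg/L

τ/t½ = 66/25 ≈ 2.64, so fraction remaining f = (1/2)^(66/25) ≈ 0.1604.
Each bolus raises the concentration by D/Vd = 1561/203 ≈ 7.690 mg/L.
Steady-state trough Cmin,ss = C₀·f/(1−f) ≈ 7.690 × 0.1604/0.8396 ≈ 1.469 mg/L.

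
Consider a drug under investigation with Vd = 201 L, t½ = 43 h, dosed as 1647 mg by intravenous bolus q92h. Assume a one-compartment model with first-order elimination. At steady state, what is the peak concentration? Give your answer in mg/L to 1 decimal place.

Over one 92-h interval, 92/43 ≈ 2.1395 half-lives elapse, leaving f ≈ 0.2270 of each dose.
At steady state, accumulation factor R = 1/(1 − e^(−kτ)) ≈ 1.2937.
Single-dose peak C₀ = D/Vd = 1647/201 ≈ 8.194 mg/L.
Cmax,ss = C₀/(1 − f) ≈ 8.194/0.7730 ≈ 10.600 mg/L.

10.6 mg/L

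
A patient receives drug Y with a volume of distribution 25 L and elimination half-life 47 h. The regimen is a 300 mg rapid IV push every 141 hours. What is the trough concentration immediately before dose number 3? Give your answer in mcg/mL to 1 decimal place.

1.7 mcg/mL

f = (1/2)^(τ/t½) = (1/2)^(141/47) ≈ 0.1250.
C₀ = D/Vd = 300/25 ≈ 12.000 mcg/mL.
Before the 3rd dose, 2 doses have been given. Superposition: Cmin = C₀·(f + f²).
≈ 12.000 × (0.1250 + 0.0156) ≈ 12.000 × 0.1406 ≈ 1.687 mcg/mL.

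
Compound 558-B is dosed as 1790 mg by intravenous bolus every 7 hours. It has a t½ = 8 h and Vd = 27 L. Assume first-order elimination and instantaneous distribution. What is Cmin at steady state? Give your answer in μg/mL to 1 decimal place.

k = ln2/t½ = ln2/8 ≈ 0.086643 h⁻¹; fraction remaining f = e^(−kτ) = e^(−0.086643×7) ≈ 0.5453.
At steady state, accumulation factor R = 1/(1 − e^(−kτ)) ≈ 2.1993.
Single-dose peak C₀ = D/Vd = 1790/27 ≈ 66.296 μg/mL.
Steady-state peak Cmax,ss = C₀·R ≈ 66.296 × 2.1993 ≈ 145.805 μg/mL.
Steady-state trough Cmin,ss = Cmax,ss·f ≈ 145.805 × 0.5453 ≈ 79.507 μg/mL.

79.5 μg/mL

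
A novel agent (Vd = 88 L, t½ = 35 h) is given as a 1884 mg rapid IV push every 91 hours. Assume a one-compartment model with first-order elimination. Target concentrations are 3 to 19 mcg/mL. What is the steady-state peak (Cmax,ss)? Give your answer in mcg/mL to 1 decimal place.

25.6 mcg/mL

τ/t½ = 91/35 ≈ 2.6, so fraction remaining f = (1/2)^(91/35) ≈ 0.1649.
At steady state, accumulation factor R = 1/(1 − e^(−kτ)) ≈ 1.1975.
Each bolus raises the concentration by D/Vd = 1884/88 ≈ 21.409 mcg/mL.
Steady-state peak Cmax,ss = C₀·R ≈ 21.409 × 1.1975 ≈ 25.637 mcg/mL.
Peak 25.6 mcg/mL vs MTC 19 mcg/mL: exceeds toxic threshold.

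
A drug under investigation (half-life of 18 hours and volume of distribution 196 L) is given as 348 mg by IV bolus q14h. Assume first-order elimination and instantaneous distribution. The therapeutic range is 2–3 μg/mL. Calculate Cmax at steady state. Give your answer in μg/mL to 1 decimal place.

4.3 μg/mL

τ/t½ = 14/18 ≈ 0.77778, so fraction remaining f = (1/2)^(14/18) ≈ 0.5833.
Accumulation ratio R = 1/(1 − f) ≈ 1/0.4167 ≈ 2.3998.
Each bolus raises the concentration by D/Vd = 348/196 ≈ 1.776 μg/mL.
Cmax,ss = C₀/(1 − f) ≈ 1.776/0.4167 ≈ 4.262 μg/mL.
Peak 4.3 μg/mL vs MTC 3 μg/mL: exceeds toxic threshold.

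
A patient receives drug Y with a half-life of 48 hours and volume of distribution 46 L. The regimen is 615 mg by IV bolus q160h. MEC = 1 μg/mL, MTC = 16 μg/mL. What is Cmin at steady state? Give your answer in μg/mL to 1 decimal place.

1.5 μg/mL

τ/t½ = 160/48 ≈ 3.3333, so fraction remaining f = (1/2)^(160/48) ≈ 0.0992.
Each bolus raises the concentration by D/Vd = 615/46 ≈ 13.370 μg/mL.
Steady-state trough Cmin,ss = C₀·f/(1−f) ≈ 13.370 × 0.0992/0.9008 ≈ 1.472 μg/mL.
Trough 1.5 μg/mL vs MEC 1 μg/mL: adequate.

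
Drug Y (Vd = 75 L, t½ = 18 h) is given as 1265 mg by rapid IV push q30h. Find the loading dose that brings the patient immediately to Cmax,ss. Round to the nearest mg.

f = (1/2)^(30/18) ≈ 0.314980; accumulation ratio R = 1/(1−f) ≈ 1.45981.
Loading dose to hit Cmax,ss on first dose: D_load = D_maint·R ≈ 1265 × 1.45981 ≈ 1846.66 mg.

1847 mg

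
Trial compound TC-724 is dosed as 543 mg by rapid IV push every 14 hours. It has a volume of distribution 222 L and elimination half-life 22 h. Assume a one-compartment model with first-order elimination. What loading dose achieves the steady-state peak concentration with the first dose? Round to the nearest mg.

f = (1/2)^(14/22) ≈ 0.643332; accumulation ratio R = 1/(1−f) ≈ 2.80373.
Loading dose to hit Cmax,ss on first dose: D_load = D_maint·R ≈ 543 × 2.80373 ≈ 1522.43 mg.

1522 mg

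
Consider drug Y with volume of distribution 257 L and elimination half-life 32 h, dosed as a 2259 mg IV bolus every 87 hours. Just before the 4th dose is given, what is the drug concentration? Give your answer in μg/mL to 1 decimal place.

1.6 μg/mL

f = (1/2)^(τ/t½) = (1/2)^(87/32) ≈ 0.1519.
C₀ = D/Vd = 2259/257 ≈ 8.790 μg/mL.
Before the 4th dose, 3 doses have been given. Superposition: Cmin = C₀·(f + f² + … + f^3).
≈ 8.790 × (0.1519 + 0.0231 + 0.0035) ≈ 8.790 × 0.1785 ≈ 1.569 μg/mL.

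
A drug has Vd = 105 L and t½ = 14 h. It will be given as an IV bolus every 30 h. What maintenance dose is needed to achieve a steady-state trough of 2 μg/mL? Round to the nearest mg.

717 mg

τ/t½ = 30/14 ≈ 2.1429, so f = (1/2)^(30/14) ≈ 0.226431.
Cmin,ss = (D/Vd)·f/(1−f), so D = Cmin,ss·Vd·(1−f)/f.
D = 2 × 105 × (1−f)/f ≈ 2 × 105 × 3.41636 ≈ 717.44 mg.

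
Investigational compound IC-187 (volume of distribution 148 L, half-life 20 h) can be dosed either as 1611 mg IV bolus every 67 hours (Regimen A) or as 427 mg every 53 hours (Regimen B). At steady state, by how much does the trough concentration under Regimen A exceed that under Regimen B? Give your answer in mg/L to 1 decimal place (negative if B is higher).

0.6 mg/L

Regimen A: f = (1/2)^(67/20) ≈ 0.0981; Cmin,ss = (1611/148)·f/(1−f) ≈ 1.184 mg/L.
Regimen B: f = (1/2)^(53/20) ≈ 0.1593; Cmin,ss = (427/148)·f/(1−f) ≈ 0.547 mg/L.
Difference ≈ 1.184 − 0.547 ≈ 0.637 mg/L.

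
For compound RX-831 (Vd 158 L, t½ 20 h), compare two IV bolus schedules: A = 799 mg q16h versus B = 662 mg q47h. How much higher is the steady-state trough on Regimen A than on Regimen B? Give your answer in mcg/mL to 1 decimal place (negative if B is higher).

Regimen A: f = (1/2)^(16/20) ≈ 0.5743; Cmin,ss = (799/158)·f/(1−f) ≈ 6.822 mcg/mL.
Regimen B: f = (1/2)^(47/20) ≈ 0.1961; Cmin,ss = (662/158)·f/(1−f) ≈ 1.022 mcg/mL.
Difference ≈ 6.822 − 1.022 ≈ 5.800 mcg/mL.

5.8 mcg/mL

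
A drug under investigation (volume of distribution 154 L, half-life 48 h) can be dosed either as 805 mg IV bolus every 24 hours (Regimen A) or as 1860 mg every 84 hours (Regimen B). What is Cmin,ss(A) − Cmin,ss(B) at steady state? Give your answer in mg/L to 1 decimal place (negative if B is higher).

7.5 mg/L

Regimen A: f = (1/2)^(24/48) ≈ 0.7071; Cmin,ss = (805/154)·f/(1−f) ≈ 12.619 mg/L.
Regimen B: f = (1/2)^(84/48) ≈ 0.2973; Cmin,ss = (1860/154)·f/(1−f) ≈ 5.110 mg/L.
Difference ≈ 12.619 − 5.110 ≈ 7.509 mg/L.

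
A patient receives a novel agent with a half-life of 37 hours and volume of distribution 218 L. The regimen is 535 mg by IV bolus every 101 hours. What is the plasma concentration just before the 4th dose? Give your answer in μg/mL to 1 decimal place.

0.4 μg/mL

f = (1/2)^(τ/t½) = (1/2)^(101/37) ≈ 0.1508.
C₀ = D/Vd = 535/218 ≈ 2.454 μg/mL.
Before the 4th dose, 3 doses have been given. Superposition: Cmin = C₀·(f + f² + … + f^3).
≈ 2.454 × (0.1508 + 0.0227 + 0.0034) ≈ 2.454 × 0.1769 ≈ 0.434 μg/mL.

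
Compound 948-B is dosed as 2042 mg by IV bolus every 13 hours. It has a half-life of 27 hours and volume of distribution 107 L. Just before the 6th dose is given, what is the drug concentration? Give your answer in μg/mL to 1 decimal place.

39.1 μg/mL

f = (1/2)^(τ/t½) = (1/2)^(13/27) ≈ 0.7162.
C₀ = D/Vd = 2042/107 ≈ 19.084 μg/mL.
Before the 6th dose, 5 doses have been given. Superposition: Cmin = C₀·(f + f² + … + f^5).
≈ 19.084 × (0.7162 + 0.5129 + 0.3674 + 0.2631 + 0.1884) ≈ 19.084 × 2.0480 ≈ 39.084 μg/mL.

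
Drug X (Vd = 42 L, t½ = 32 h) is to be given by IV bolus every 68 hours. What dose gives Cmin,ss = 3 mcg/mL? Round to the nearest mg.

τ/t½ = 68/32 ≈ 2.125, so f = (1/2)^(68/32) ≈ 0.229251.
Cmin,ss = (D/Vd)·f/(1−f), so D = Cmin,ss·Vd·(1−f)/f.
D = 3 × 42 × (1−f)/f ≈ 3 × 42 × 3.36203 ≈ 423.62 mg.

424 mg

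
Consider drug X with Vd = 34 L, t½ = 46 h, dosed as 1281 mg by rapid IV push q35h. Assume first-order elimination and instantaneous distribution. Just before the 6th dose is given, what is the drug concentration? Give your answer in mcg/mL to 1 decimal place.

f = (1/2)^(τ/t½) = (1/2)^(35/46) ≈ 0.5901.
C₀ = D/Vd = 1281/34 ≈ 37.676 mcg/mL.
Before the 6th dose, 5 doses have been given. Superposition: Cmin = C₀·(f + f² + … + f^5).
≈ 37.676 × (0.5901 + 0.3482 + 0.2055 + 0.1213 + 0.0716) ≈ 37.676 × 1.3367 ≈ 50.362 mcg/mL.

50.4 mcg/mL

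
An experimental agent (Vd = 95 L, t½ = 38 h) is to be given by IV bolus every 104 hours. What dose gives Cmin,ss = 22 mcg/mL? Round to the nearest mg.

11842 mg

τ/t½ = 104/38 ≈ 2.7368, so f = (1/2)^(104/38) ≈ 0.150013.
Cmin,ss = (D/Vd)·f/(1−f), so D = Cmin,ss·Vd·(1−f)/f.
D = 22 × 95 × (1−f)/f ≈ 22 × 95 × 5.66609 ≈ 11842.13 mg.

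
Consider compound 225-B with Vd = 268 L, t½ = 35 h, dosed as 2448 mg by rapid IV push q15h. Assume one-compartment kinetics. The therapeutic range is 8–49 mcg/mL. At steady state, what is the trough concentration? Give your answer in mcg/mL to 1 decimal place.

Over one 15-h interval, 15/35 ≈ 0.42857 half-lives elapse, leaving f ≈ 0.7430 of each dose.
Each bolus raises the concentration by D/Vd = 2448/268 ≈ 9.134 mcg/mL.
Steady-state trough Cmin,ss = C₀·f/(1−f) ≈ 9.134 × 0.7430/0.2570 ≈ 26.407 mcg/mL.
Trough 26.4 mcg/mL vs MEC 8 mcg/mL: adequate.

26.4 mcg/mL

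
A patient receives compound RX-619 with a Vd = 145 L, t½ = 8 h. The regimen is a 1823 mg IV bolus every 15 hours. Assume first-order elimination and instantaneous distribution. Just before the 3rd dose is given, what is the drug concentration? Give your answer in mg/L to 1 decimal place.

4.4 mg/L

f = (1/2)^(τ/t½) = (1/2)^(15/8) ≈ 0.2726.
C₀ = D/Vd = 1823/145 ≈ 12.572 mg/L.
Before the 3rd dose, 2 doses have been given. Superposition: Cmin = C₀·(f + f²).
≈ 12.572 × (0.2726 + 0.0743) ≈ 12.572 × 0.3469 ≈ 4.361 mg/L.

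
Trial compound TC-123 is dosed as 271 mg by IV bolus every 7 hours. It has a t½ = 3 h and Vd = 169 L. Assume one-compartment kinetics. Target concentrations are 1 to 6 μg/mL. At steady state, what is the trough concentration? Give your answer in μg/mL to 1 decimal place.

k = ln2/t½ = ln2/3 ≈ 0.231049 h⁻¹; fraction remaining f = e^(−kτ) = e^(−0.231049×7) ≈ 0.1984.
Single-dose peak C₀ = D/Vd = 271/169 ≈ 1.604 μg/mL.
Steady-state trough Cmin,ss = C₀·f/(1−f) ≈ 1.604 × 0.1984/0.8016 ≈ 0.397 μg/mL.
Trough 0.4 μg/mL vs MEC 1 μg/mL: subtherapeutic.

0.4 μg/mL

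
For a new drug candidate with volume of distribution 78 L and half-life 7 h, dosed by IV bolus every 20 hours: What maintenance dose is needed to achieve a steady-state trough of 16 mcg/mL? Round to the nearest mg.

7795 mg

τ/t½ = 20/7 ≈ 2.8571, so f = (1/2)^(20/7) ≈ 0.138011.
Cmin,ss = (D/Vd)·f/(1−f), so D = Cmin,ss·Vd·(1−f)/f.
D = 16 × 78 × (1−f)/f ≈ 16 × 78 × 6.24580 ≈ 7794.76 mg.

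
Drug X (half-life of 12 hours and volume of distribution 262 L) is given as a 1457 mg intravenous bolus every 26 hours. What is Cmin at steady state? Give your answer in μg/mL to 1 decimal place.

τ/t½ = 26/12 ≈ 2.1667, so fraction remaining f = (1/2)^(26/12) ≈ 0.2227.
Each bolus raises the concentration by D/Vd = 1457/262 ≈ 5.561 μg/mL.
Steady-state trough Cmin,ss = C₀·f/(1−f) ≈ 5.561 × 0.2227/0.7773 ≈ 1.593 μg/mL.

1.6 μg/mL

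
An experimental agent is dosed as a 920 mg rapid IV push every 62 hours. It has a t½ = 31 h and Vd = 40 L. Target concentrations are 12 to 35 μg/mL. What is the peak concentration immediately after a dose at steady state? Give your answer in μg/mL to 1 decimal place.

The dosing interval is 2 half-lives, so f = 2^(−2) = 0.25.
At steady state, R = 1/(1 − 0.25) = 4/3.
Single-dose peak C₀ = D/Vd = 920/40 = 23 μg/mL.
Steady-state peak Cmax,ss = C₀·R = 23 × 4/3 ≈ 30.667 μg/mL.
Peak 30.7 μg/mL vs MTC 35 μg/mL: below toxic threshold.

30.7 μg/mL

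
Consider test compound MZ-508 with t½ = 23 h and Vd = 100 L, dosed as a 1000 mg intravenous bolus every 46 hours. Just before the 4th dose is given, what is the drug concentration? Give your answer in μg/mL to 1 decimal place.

3.3 μg/mL

f = (1/2)^(τ/t½) = (1/2)^(46/23) ≈ 0.2500.
C₀ = D/Vd = 1000/100 ≈ 10.000 μg/mL.
Before the 4th dose, 3 doses have been given. Superposition: Cmin = C₀·(f + f² + … + f^3).
≈ 10.000 × (0.2500 + 0.0625 + 0.0156) ≈ 10.000 × 0.3281 ≈ 3.281 μg/mL.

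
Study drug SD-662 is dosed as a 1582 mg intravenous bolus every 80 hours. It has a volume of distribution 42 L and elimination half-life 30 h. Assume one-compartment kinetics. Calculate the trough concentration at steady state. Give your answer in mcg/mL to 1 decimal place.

7.0 mcg/mL

k = ln2/t½ = ln2/30 ≈ 0.023105 h⁻¹; fraction remaining f = e^(−kτ) = e^(−0.023105×80) ≈ 0.1575.
Single-dose peak C₀ = D/Vd = 1582/42 ≈ 37.667 mcg/mL.
Steady-state trough Cmin,ss = C₀·f/(1−f) ≈ 37.667 × 0.1575/0.8425 ≈ 7.042 mcg/mL.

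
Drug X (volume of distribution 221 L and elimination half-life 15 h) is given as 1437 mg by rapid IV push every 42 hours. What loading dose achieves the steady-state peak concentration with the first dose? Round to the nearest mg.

1678 mg

f = (1/2)^(42/15) ≈ 0.143587; accumulation ratio R = 1/(1−f) ≈ 1.16766.
Loading dose to hit Cmax,ss on first dose: D_load = D_maint·R ≈ 1437 × 1.16766 ≈ 1677.93 mg.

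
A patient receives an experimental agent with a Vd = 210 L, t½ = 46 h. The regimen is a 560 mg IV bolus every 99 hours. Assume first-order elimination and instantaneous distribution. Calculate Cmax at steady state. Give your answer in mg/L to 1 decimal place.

3.4 mg/L

Over one 99-h interval, 99/46 ≈ 2.1522 half-lives elapse, leaving f ≈ 0.2250 of each dose.
At steady state, accumulation factor R = 1/(1 − e^(−kτ)) ≈ 1.2903.
Single-dose peak C₀ = D/Vd = 560/210 ≈ 2.667 mg/L.
Cmax,ss = C₀/(1 − f) ≈ 2.667/0.7750 ≈ 3.441 mg/L.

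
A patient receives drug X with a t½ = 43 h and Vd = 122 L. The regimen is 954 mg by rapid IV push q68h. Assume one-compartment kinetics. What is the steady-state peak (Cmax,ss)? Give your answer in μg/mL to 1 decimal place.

11.7 μg/mL

τ/t½ = 68/43 ≈ 1.5814, so fraction remaining f = (1/2)^(68/43) ≈ 0.3342.
Accumulation ratio R = 1/(1 − f) ≈ 1/0.6658 ≈ 1.5020.
Each bolus raises the concentration by D/Vd = 954/122 ≈ 7.820 μg/mL.
Cmax,ss = C₀/(1 − f) ≈ 7.820/0.6658 ≈ 11.745 μg/mL.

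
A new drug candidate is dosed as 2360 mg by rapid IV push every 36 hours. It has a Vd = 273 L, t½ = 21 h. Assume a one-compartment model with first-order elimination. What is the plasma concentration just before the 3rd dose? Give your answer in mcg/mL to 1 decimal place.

3.4 mcg/mL

f = (1/2)^(τ/t½) = (1/2)^(36/21) ≈ 0.3048.
C₀ = D/Vd = 2360/273 ≈ 8.645 mcg/mL.
Before the 3rd dose, 2 doses have been given. Superposition: Cmin = C₀·(f + f²).
≈ 8.645 × (0.3048 + 0.0929) ≈ 8.645 × 0.3977 ≈ 3.438 mcg/mL.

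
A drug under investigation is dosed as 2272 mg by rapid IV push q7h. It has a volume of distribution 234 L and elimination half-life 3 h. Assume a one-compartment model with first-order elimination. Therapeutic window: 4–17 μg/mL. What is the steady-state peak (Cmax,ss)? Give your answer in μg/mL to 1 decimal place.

12.1 μg/mL

k = ln2/t½ = ln2/3 ≈ 0.231049 h⁻¹; fraction remaining f = e^(−kτ) = e^(−0.231049×7) ≈ 0.1984.
At steady state, accumulation factor R = 1/(1 − e^(−kτ)) ≈ 1.2475.
Single-dose peak C₀ = D/Vd = 2272/234 ≈ 9.709 μg/mL.
Cmax,ss = C₀/(1 − f) ≈ 9.709/0.8016 ≈ 12.112 μg/mL.
Peak 12.1 μg/mL vs MTC 17 μg/mL: below toxic threshold.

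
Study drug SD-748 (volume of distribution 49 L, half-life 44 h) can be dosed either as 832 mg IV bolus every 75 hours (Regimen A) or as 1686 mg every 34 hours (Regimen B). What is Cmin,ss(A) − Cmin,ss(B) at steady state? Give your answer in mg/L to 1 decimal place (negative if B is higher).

-41.0 mg/L

Regimen A: f = (1/2)^(75/44) ≈ 0.3068; Cmin,ss = (832/49)·f/(1−f) ≈ 7.515 mg/L.
Regimen B: f = (1/2)^(34/44) ≈ 0.5853; Cmin,ss = (1686/49)·f/(1−f) ≈ 48.563 mg/L.
Difference ≈ 7.515 − 48.563 ≈ -41.048 mg/L.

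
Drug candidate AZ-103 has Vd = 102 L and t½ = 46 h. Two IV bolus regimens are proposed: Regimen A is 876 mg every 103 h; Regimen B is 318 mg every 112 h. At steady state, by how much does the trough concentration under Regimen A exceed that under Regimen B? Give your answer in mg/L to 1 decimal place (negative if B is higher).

Regimen A: f = (1/2)^(103/46) ≈ 0.2118; Cmin,ss = (876/102)·f/(1−f) ≈ 2.308 mg/L.
Regimen B: f = (1/2)^(112/46) ≈ 0.1850; Cmin,ss = (318/102)·f/(1−f) ≈ 0.708 mg/L.
Difference ≈ 2.308 − 0.708 ≈ 1.600 mg/L.

1.6 mg/L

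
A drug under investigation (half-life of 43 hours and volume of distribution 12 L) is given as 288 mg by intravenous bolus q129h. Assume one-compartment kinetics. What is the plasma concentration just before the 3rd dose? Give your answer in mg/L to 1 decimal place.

f = (1/2)^(τ/t½) = (1/2)^(129/43) ≈ 0.1250.
C₀ = D/Vd = 288/12 ≈ 24.000 mg/L.
Before the 3rd dose, 2 doses have been given. Superposition: Cmin = C₀·(f + f²).
≈ 24.000 × (0.1250 + 0.0156) ≈ 24.000 × 0.1406 ≈ 3.374 mg/L.

3.4 mg/L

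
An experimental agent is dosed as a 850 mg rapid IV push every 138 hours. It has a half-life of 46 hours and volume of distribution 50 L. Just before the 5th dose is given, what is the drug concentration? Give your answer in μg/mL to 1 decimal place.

f = (1/2)^(τ/t½) = (1/2)^(138/46) ≈ 0.1250.
C₀ = D/Vd = 850/50 ≈ 17.000 μg/mL.
Before the 5th dose, 4 doses have been given. Superposition: Cmin = C₀·(f + f² + … + f^4).
≈ 17.000 × (0.1250 + 0.0156 + 0.0020 + 0.0002) ≈ 17.000 × 0.1428 ≈ 2.428 μg/mL.

2.4 μg/mL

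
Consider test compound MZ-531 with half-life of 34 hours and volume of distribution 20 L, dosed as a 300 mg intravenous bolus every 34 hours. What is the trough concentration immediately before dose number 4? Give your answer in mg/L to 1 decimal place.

13.1 mg/L

f = (1/2)^(τ/t½) = (1/2)^(34/34) ≈ 0.5000.
C₀ = D/Vd = 300/20 ≈ 15.000 mg/L.
Before the 4th dose, 3 doses have been given. Superposition: Cmin = C₀·(f + f² + … + f^3).
≈ 15.000 × (0.5000 + 0.2500 + 0.1250) ≈ 15.000 × 0.8750 ≈ 13.125 mg/L.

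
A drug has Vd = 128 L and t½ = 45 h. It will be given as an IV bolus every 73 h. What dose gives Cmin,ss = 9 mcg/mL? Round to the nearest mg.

2394 mg

τ/t½ = 73/45 ≈ 1.6222, so f = (1/2)^(73/45) ≈ 0.324835.
Cmin,ss = (D/Vd)·f/(1−f), so D = Cmin,ss·Vd·(1−f)/f.
D = 9 × 128 × (1−f)/f ≈ 9 × 128 × 2.07849 ≈ 2394.42 mg.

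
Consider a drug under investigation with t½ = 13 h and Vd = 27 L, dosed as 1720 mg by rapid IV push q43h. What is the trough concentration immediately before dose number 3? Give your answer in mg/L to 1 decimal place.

f = (1/2)^(τ/t½) = (1/2)^(43/13) ≈ 0.1010.
C₀ = D/Vd = 1720/27 ≈ 63.704 mg/L.
Before the 3rd dose, 2 doses have been given. Superposition: Cmin = C₀·(f + f²).
≈ 63.704 × (0.1010 + 0.0102) ≈ 63.704 × 0.1112 ≈ 7.084 mg/L.

7.1 mg/L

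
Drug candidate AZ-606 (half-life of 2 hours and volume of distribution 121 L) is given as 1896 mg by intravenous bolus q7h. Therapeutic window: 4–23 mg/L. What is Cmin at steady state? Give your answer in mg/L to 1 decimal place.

k = ln2/t½ = ln2/2 ≈ 0.346574 h⁻¹; fraction remaining f = e^(−kτ) = e^(−0.346574×7) ≈ 0.0884.
At steady state, accumulation factor R = 1/(1 − e^(−kτ)) ≈ 1.0970.
Single-dose peak C₀ = D/Vd = 1896/121 ≈ 15.669 mg/L.
Steady-state peak Cmax,ss = C₀·R ≈ 15.669 × 1.0970 ≈ 17.189 mg/L.
Steady-state trough Cmin,ss = Cmax,ss·f ≈ 17.189 × 0.0884 ≈ 1.520 mg/L.
Trough 1.5 mg/L vs MEC 4 mg/L: subtherapeutic.

1.5 mg/L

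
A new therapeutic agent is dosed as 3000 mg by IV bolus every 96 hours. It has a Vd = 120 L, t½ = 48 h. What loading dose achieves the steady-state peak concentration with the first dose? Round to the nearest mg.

4000 mg

f = (1/2)^(96/48) ≈ 0.250000; accumulation ratio R = 1/(1−f) ≈ 1.33333.
Loading dose to hit Cmax,ss on first dose: D_load = D_maint·R ≈ 3000 × 1.33333 ≈ 3999.99 mg.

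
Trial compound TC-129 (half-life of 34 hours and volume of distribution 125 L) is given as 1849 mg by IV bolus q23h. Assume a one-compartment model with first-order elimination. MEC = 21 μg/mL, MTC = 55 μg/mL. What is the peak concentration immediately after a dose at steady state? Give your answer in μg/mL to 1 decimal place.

k = ln2/t½ = ln2/34 ≈ 0.020387 h⁻¹; fraction remaining f = e^(−kτ) = e^(−0.020387×23) ≈ 0.6257.
At steady state, accumulation factor R = 1/(1 − e^(−kτ)) ≈ 2.6717.
Single-dose peak C₀ = D/Vd = 1849/125 ≈ 14.792 μg/mL.
Steady-state peak Cmax,ss = C₀·R ≈ 14.792 × 2.6717 ≈ 39.520 μg/mL.
Peak 39.5 μg/mL vs MTC 55 μg/mL: below toxic threshold.

39.5 μg/mL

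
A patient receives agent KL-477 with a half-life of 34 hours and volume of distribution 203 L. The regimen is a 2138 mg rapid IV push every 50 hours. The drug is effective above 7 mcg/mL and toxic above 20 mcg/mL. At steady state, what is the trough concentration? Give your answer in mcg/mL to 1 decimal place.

5.9 mcg/mL

τ/t½ = 50/34 ≈ 1.4706, so fraction remaining f = (1/2)^(50/34) ≈ 0.3608.
At steady state, accumulation factor R = 1/(1 − e^(−kτ)) ≈ 1.5645.
Each bolus raises the concentration by D/Vd = 2138/203 ≈ 10.532 mcg/mL.
Steady-state peak Cmax,ss = C₀·R ≈ 10.532 × 1.5645 ≈ 16.477 mcg/mL.
Steady-state trough Cmin,ss = Cmax,ss·f ≈ 16.477 × 0.3608 ≈ 5.945 mcg/mL.
Trough 5.9 mcg/mL vs MEC 7 mcg/mL: subtherapeutic.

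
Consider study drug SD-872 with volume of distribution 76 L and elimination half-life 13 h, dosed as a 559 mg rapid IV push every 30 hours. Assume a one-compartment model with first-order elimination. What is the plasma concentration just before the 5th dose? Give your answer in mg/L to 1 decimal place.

1.9 mg/L

f = (1/2)^(τ/t½) = (1/2)^(30/13) ≈ 0.2020.
C₀ = D/Vd = 559/76 ≈ 7.355 mg/L.
Before the 5th dose, 4 doses have been given. Superposition: Cmin = C₀·(f + f² + … + f^4).
≈ 7.355 × (0.2020 + 0.0408 + 0.0082 + 0.0017) ≈ 7.355 × 0.2527 ≈ 1.859 mg/L.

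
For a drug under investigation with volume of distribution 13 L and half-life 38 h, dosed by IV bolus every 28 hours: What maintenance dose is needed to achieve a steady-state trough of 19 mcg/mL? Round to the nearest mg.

τ/t½ = 28/38 ≈ 0.73684, so f = (1/2)^(28/38) ≈ 0.600051.
Cmin,ss = (D/Vd)·f/(1−f), so D = Cmin,ss·Vd·(1−f)/f.
D = 19 × 13 × (1−f)/f ≈ 19 × 13 × 0.66653 ≈ 164.63 mg.

165 mg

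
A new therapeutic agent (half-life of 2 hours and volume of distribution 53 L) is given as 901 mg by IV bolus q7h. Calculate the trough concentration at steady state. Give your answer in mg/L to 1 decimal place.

k = ln2/t½ = ln2/2 ≈ 0.346574 h⁻¹; fraction remaining f = e^(−kτ) = e^(−0.346574×7) ≈ 0.0884.
Accumulation ratio R = 1/(1 − f) ≈ 1/0.9116 ≈ 1.0970.
Single-dose peak C₀ = D/Vd = 901/53 ≈ 17.000 mg/L.
Cmax,ss = C₀/(1 − f) ≈ 17.000/0.9116 ≈ 18.649 mg/L.
One interval later, Cmin,ss = Cmax,ss·e^(−kτ) ≈ 18.649 × 0.0884 ≈ 1.649 mg/L.

1.6 mg/L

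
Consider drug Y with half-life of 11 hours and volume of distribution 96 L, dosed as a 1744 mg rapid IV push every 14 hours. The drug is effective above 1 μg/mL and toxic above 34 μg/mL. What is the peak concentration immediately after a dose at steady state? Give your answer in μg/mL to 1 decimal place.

k = ln2/t½ = ln2/11 ≈ 0.063013 h⁻¹; fraction remaining f = e^(−kτ) = e^(−0.063013×14) ≈ 0.4139.
Accumulation ratio R = 1/(1 − f) ≈ 1/0.5861 ≈ 1.7062.
Single-dose peak C₀ = D/Vd = 1744/96 ≈ 18.167 μg/mL.
Steady-state peak Cmax,ss = C₀·R ≈ 18.167 × 1.7062 ≈ 30.997 μg/mL.
Peak 31.0 μg/mL vs MTC 34 μg/mL: below toxic threshold.

31.0 μg/mL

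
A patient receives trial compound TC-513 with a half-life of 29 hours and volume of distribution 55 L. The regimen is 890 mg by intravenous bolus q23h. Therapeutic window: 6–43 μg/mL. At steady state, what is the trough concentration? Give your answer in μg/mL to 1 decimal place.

k = ln2/t½ = ln2/29 ≈ 0.023902 h⁻¹; fraction remaining f = e^(−kτ) = e^(−0.023902×23) ≈ 0.5771.
At steady state, accumulation factor R = 1/(1 − e^(−kτ)) ≈ 2.3646.
Single-dose peak C₀ = D/Vd = 890/55 ≈ 16.182 μg/mL.
Cmax,ss = C₀/(1 − f) ≈ 16.182/0.4229 ≈ 38.264 μg/mL.
One interval later, Cmin,ss = Cmax,ss·e^(−kτ) ≈ 38.264 × 0.5771 ≈ 22.082 μg/mL.
Trough 22.1 μg/mL vs MEC 6 μg/mL: adequate.

22.1 μg/mL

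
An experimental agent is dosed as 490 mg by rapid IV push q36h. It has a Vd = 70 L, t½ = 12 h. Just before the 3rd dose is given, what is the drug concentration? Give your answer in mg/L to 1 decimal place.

f = (1/2)^(τ/t½) = (1/2)^(36/12) ≈ 0.1250.
C₀ = D/Vd = 490/70 ≈ 7.000 mg/L.
Before the 3rd dose, 2 doses have been given. Superposition: Cmin = C₀·(f + f²).
≈ 7.000 × (0.1250 + 0.0156) ≈ 7.000 × 0.1406 ≈ 0.984 mg/L.

1.0 mg/L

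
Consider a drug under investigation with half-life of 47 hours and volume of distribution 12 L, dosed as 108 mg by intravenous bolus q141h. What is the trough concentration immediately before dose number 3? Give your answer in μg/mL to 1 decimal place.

1.3 μg/mL

f = (1/2)^(τ/t½) = (1/2)^(141/47) ≈ 0.1250.
C₀ = D/Vd = 108/12 ≈ 9.000 μg/mL.
Before the 3rd dose, 2 doses have been given. Superposition: Cmin = C₀·(f + f²).
≈ 9.000 × (0.1250 + 0.0156) ≈ 9.000 × 0.1406 ≈ 1.265 μg/mL.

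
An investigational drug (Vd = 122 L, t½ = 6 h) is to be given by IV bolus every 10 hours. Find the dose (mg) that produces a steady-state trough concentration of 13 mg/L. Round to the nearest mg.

τ/t½ = 10/6 ≈ 1.6667, so f = (1/2)^(10/6) ≈ 0.314980.
Cmin,ss = (D/Vd)·f/(1−f), so D = Cmin,ss·Vd·(1−f)/f.
D = 13 × 122 × (1−f)/f ≈ 13 × 122 × 2.17480 ≈ 3449.23 mg.

3449 mg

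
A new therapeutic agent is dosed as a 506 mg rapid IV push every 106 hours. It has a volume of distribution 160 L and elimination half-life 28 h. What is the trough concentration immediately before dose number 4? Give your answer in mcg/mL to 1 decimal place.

0.2 mcg/mL

f = (1/2)^(τ/t½) = (1/2)^(106/28) ≈ 0.0725.
C₀ = D/Vd = 506/160 ≈ 3.163 mcg/mL.
Before the 4th dose, 3 doses have been given. Superposition: Cmin = C₀·(f + f² + … + f^3).
≈ 3.163 × (0.0725 + 0.0053 + 0.0004) ≈ 3.163 × 0.0782 ≈ 0.247 mcg/mL.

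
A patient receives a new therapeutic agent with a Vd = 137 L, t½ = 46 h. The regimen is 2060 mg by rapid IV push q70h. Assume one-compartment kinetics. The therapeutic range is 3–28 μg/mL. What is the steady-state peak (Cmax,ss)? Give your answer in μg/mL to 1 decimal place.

τ/t½ = 70/46 ≈ 1.5217, so fraction remaining f = (1/2)^(70/46) ≈ 0.3483.
Accumulation ratio R = 1/(1 − f) ≈ 1/0.6517 ≈ 1.5344.
Single-dose peak C₀ = D/Vd = 2060/137 ≈ 15.036 μg/mL.
Cmax,ss = C₀/(1 − f) ≈ 15.036/0.6517 ≈ 23.072 μg/mL.
Peak 23.1 μg/mL vs MTC 28 μg/mL: below toxic threshold.

23.1 μg/mL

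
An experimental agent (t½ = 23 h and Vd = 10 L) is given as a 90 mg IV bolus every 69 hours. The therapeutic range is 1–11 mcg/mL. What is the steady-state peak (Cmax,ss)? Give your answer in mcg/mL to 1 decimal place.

The dosing interval is 3 half-lives, so f = 2^(−3) = 0.125.
At steady state, R = 1/(1 − 0.125) = 8/7.
Single-dose peak C₀ = D/Vd = 90/10 = 9 mcg/mL.
Steady-state peak Cmax,ss = C₀·R = 9 × 8/7 ≈ 10.286 mcg/mL.
Peak 10.3 mcg/mL vs MTC 11 mcg/mL: below toxic threshold.

10.3 mcg/mL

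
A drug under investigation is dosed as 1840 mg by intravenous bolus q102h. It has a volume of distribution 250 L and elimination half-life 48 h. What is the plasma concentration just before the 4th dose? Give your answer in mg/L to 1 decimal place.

2.2 mg/L

f = (1/2)^(τ/t½) = (1/2)^(102/48) ≈ 0.2293.
C₀ = D/Vd = 1840/250 ≈ 7.360 mg/L.
Before the 4th dose, 3 doses have been given. Superposition: Cmin = C₀·(f + f² + … + f^3).
≈ 7.360 × (0.2293 + 0.0526 + 0.0121) ≈ 7.360 × 0.2940 ≈ 2.164 mg/L.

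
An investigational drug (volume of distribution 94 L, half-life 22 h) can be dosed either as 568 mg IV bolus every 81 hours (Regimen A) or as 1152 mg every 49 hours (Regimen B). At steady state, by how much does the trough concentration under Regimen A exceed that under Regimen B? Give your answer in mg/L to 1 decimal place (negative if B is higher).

Regimen A: f = (1/2)^(81/22) ≈ 0.0779; Cmin,ss = (568/94)·f/(1−f) ≈ 0.510 mg/L.
Regimen B: f = (1/2)^(49/22) ≈ 0.2136; Cmin,ss = (1152/94)·f/(1−f) ≈ 3.329 mg/L.
Difference ≈ 0.510 − 3.329 ≈ -2.819 mg/L.

-2.8 mg/L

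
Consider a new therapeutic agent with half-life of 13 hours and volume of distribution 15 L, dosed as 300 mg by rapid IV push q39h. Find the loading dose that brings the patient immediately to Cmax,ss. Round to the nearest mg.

343 mg

f = (1/2)^(39/13) ≈ 0.125000; accumulation ratio R = 1/(1−f) ≈ 1.14286.
Loading dose to hit Cmax,ss on first dose: D_load = D_maint·R ≈ 300 × 1.14286 ≈ 342.86 mg.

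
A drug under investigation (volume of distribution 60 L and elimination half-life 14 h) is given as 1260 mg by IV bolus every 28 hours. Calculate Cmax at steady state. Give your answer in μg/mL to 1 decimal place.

28.0 μg/mL

τ = 28 h = 2 half-lives, so f = (1/2)^2 = 0.25.
At steady state, R = 1/(1 − 0.25) = 4/3.
Single-dose peak C₀ = D/Vd = 1260/60 = 21 μg/mL.
Steady-state peak Cmax,ss = C₀·R = 21 × 4/3 ≈ 28.000 μg/mL.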